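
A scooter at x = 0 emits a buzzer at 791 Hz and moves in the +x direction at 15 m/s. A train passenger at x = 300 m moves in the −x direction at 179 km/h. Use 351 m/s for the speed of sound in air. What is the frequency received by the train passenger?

179 km/h = 49.72 m/s.
The observer lies on the +x side, so the source is heading toward the observer and the observer is heading toward the source.
With source approaching and observer approaching, f' = f · (v + v_o)/(v − v_s).
f' = 791 × (351 + 49.72)/(351 − 15) = 791 × 400.72/336 ≈ 943 Hz.

943 Hz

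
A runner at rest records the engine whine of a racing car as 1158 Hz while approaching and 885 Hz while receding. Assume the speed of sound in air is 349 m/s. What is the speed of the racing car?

47 m/s

f₁/f₂ = (v + v_s)/(v − v_s), so v_s = v · (f₁ − f₂)/(f₁ + f₂).
v_s = 349 × (1158 − 885)/(1158 + 885) = 349 × 273/2043 ≈ 47 m/s.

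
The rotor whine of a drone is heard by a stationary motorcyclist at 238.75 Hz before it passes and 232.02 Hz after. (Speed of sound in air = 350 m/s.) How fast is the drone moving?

f₁/f₂ = (v + v_s)/(v − v_s), so v_s = v · (f₁ − f₂)/(f₁ + f₂).
v_s = 350 × (238.75 − 232.02)/(238.75 + 232.02) = 350 × 6.73/470.77 ≈ 5.0 m/s.

5.0 m/s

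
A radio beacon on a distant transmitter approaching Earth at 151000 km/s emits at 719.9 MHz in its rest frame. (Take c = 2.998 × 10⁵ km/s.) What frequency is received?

1253.0 MHz

β = v/c = 151000/299800 = 0.5037.
Relativistic Doppler for frequency: f' = f₀ · √((1 + β)/(1 − β)).
f' = 719.9 × √(1.5037/0.4963) = 719.9 × 1.74057 ≈ 1253.0 MHz.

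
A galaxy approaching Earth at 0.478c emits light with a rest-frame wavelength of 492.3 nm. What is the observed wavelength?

292.6 nm

Relativistic Doppler for wavelength: λ' = λ₀ · √((1 − β)/(1 + β)).
λ' = 492.3 × √(0.5220/1.4780) = 492.3 × 0.59429 ≈ 292.6 nm.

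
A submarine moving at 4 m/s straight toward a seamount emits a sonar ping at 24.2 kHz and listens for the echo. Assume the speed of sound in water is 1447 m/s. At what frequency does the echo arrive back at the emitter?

The seamount receives the sound from a moving source: f₁ = f₀ · v/(v − v_e) = 24.2 × 1447/1443 ≈ 24.3 kHz.
On the return leg the submarine is a moving observer: f₂ = f₁ · (v + v_e)/v = 24.3 × 1451/1447 ≈ 24.3 kHz.

24.3 kHz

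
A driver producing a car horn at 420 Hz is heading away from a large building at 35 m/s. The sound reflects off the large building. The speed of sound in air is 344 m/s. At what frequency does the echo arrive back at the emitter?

The large building receives the sound from a moving source: f₁ = f₀ · v/(v + v_e) = 420 × 344/379 ≈ 381 Hz.
On the return leg the driver is a moving observer: f₂ = f₁ · (v − v_e)/v = 381 × 309/344 ≈ 342 Hz.

342 Hz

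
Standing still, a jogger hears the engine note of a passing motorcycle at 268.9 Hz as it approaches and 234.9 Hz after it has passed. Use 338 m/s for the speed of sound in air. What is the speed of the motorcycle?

f₁/f₂ = (v + v_s)/(v − v_s), so v_s = v · (f₁ − f₂)/(f₁ + f₂).
v_s = 338 × (268.9 − 234.9)/(268.9 + 234.9) = 338 × 34.0/503.8 ≈ 22.8 m/s.

22.8 m/s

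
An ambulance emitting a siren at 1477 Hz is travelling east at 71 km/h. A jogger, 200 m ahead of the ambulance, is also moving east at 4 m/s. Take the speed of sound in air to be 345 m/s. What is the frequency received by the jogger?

71 km/h = 19.72 m/s.
The jogger is ahead, so the ambulance is moving toward it while the jogger is moving away from the ambulance.
With source approaching and observer receding, f' = f · (v − v_o)/(v − v_s).
f' = 1477 × (345 − 4)/(345 − 19.72) = 1477 × 341/325.28 ≈ 1548 Hz.

1548 Hz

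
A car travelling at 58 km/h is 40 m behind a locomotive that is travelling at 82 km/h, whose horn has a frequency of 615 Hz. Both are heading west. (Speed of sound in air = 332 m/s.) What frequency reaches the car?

603 Hz

82 km/h = 22.78 m/s; 58 km/h = 16.11 m/s.
The car is behind, so the locomotive is moving away from it while the car is moving toward the locomotive.
Both move, so f' = f · (v + v_o)/(v + v_s).
f' = 615 × (332 + 16.11)/(332 + 22.78) = 615 × 348.11/354.78 ≈ 603 Hz.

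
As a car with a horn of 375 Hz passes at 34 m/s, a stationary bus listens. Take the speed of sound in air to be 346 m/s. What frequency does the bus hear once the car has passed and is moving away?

Receding: f₂ = f · v/(v + v_s) = 375 × 346/380 ≈ 341 Hz.

341 Hz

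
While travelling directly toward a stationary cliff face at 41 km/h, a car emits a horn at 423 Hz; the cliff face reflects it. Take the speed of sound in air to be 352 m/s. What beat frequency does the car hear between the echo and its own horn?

28.3 Hz

41 km/h = 11.39 m/s.
The cliff face receives the sound from a moving source: f₁ = f₀ · v/(v − v_e) = 423 × 352/340.61 ≈ 437.1 Hz.
On the return leg the car is a moving observer: f₂ = f₁ · (v + v_e)/v = 437.1 × 363.39/352 ≈ 451.3 Hz.
Equivalently f₂ = f₀ · (v + v_e)/(v − v_e).
Beat against the emitted tone: |f₂ − f₀| = 2v_e·f₀/(v − v_e) = 2 × 11.39 × 423/340.61 ≈ 28.3 Hz.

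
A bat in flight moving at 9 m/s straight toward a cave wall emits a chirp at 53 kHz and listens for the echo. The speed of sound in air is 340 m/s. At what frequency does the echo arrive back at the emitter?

55.9 kHz

The cave wall receives the sound from a moving source: f₁ = f₀ · v/(v − v_e) = 53 × 340/331 ≈ 54.4 kHz.
On the return leg the bat in flight is a moving observer: f₂ = f₁ · (v + v_e)/v = 54.4 × 349/340 ≈ 55.9 kHz.
Equivalently f₂ = f₀ · (v + v_e)/(v − v_e).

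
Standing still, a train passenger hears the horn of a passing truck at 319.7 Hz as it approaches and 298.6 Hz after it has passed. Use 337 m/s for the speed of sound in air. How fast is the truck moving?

f₁/f₂ = (v + v_s)/(v − v_s), so v_s = v · (f₁ − f₂)/(f₁ + f₂).
v_s = 337 × (319.7 − 298.6)/(319.7 + 298.6) = 337 × 21.1/618.3 ≈ 11.5 m/s.

11.5 m/s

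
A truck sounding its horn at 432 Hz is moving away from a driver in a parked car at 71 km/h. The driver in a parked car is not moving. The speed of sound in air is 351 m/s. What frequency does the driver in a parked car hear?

71 km/h = 19.72 m/s.
With the source moving away from a stationary observer, f' = f · v/(v + v_s).
f' = 432 × 351/(351 + 19.72) = 432 × 351/370.7 ≈ 409 Hz.

409 Hz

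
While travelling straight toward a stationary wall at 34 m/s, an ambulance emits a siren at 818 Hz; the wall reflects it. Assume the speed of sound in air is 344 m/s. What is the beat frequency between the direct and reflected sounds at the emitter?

The wall receives the sound from a moving source: f₁ = f₀ · v/(v − v_e) = 818 × 344/310 ≈ 907.7 Hz.
On the return leg the ambulance is a moving observer: f₂ = f₁ · (v + v_e)/v = 907.7 × 378/344 ≈ 997.4 Hz.
Beat against the emitted tone: |f₂ − f₀| = 2v_e·f₀/(v − v_e) = 2 × 34 × 818/310 ≈ 179 Hz.

179 Hz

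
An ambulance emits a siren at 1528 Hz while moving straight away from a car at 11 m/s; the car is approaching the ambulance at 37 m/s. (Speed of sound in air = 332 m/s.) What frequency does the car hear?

Both move, so f' = f · (v + v_o)/(v + v_s).
f' = 1528 × (332 + 37)/(332 + 11) = 1528 × 369/343 ≈ 1644 Hz.

1644 Hz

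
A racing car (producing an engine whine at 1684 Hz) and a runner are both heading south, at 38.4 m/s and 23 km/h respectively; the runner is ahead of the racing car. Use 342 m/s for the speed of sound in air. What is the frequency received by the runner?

1862 Hz

23 km/h = 6.389 m/s.
The runner is ahead, so the racing car is moving toward it while the runner is moving away from the racing car.
With source approaching and observer receding, f' = f · (v − v_o)/(v − v_s).
f' = 1684 × (342 − 6.389)/(342 − 38.4) = 1684 × 335.61/303.6 ≈ 1862 Hz.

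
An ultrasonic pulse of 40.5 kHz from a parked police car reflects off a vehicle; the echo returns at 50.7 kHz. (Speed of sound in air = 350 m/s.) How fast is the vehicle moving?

Double Doppler shift off a moving reflector: f₂ = f₀ · (v + u)/(v − u) (u > 0 toward emitter).
Rearranging, u = v · (f₂ − f₀)/(f₂ + f₀) = 350 × 10.2/91.2 ≈ 39 m/s.
So the vehicle is moving at 39 m/s toward the emitter.

39 m/s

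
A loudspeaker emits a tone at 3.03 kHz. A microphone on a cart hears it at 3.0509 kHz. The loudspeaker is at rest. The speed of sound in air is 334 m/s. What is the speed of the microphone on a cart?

f' > f, so the microphone on a cart is approaching.
f' = f · (v + v_o)/v ⇒ v_o = v · |f'/f − 1|.
v_o = 334 × |3.0509/3.03 − 1| = 334 × 0.006898 ≈ 2.30 m/s.

2.30 m/s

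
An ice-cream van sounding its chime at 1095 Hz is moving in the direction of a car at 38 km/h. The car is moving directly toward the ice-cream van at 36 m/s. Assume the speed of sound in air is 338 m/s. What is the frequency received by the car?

38 km/h = 10.56 m/s.
Both move, so f' = f · (v + v_o)/(v − v_s).
f' = 1095 × (338 + 36)/(338 − 10.56) = 1095 × 374/327.44 ≈ 1251 Hz.

1251 Hz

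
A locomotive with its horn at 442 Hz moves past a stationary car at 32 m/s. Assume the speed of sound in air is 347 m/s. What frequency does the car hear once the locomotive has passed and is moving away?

405 Hz

Receding: f₂ = f · v/(v + v_s) = 442 × 347/379 ≈ 405 Hz.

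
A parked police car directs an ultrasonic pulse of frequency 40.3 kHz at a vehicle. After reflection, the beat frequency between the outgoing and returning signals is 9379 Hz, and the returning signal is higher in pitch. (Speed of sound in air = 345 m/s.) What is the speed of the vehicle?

Double Doppler shift off a moving reflector: f₂ = f₀ · (v + u)/(v − u) (u > 0 toward emitter).
Returning signal is higher, so f₂ = f₀ + Δf = 40300 + 9379 = 49679 Hz.
Rearranging, u = v · (f₂ − f₀)/(f₂ + f₀) = 345 × 9379/89979 ≈ 36 m/s.
So the vehicle is moving at 36 m/s toward the emitter.

36 m/s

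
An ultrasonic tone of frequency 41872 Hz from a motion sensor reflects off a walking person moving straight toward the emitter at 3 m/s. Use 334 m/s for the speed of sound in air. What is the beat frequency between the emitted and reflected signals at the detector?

At the walking person (a moving observer), f₁ = f₀ · (v + u)/v = 41872 × 337/334 ≈ 42248 Hz.
The reflection then acts as a moving source: f₂ = f₁ · v/(v − u) ≈ 42631 Hz.
Equivalently f₂ = f₀ · (v + u)/(v − u).
Beat frequency: |f₂ − f₀| = 2u·f₀/(v − u) = 2 × 3 × 41872/331 ≈ 759 Hz.

759 Hz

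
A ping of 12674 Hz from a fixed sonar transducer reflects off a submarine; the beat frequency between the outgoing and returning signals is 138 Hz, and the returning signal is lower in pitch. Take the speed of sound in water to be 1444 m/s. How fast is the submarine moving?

7.9 m/s

Double Doppler shift off a moving reflector: f₂ = f₀ · (v + u)/(v − u) (u > 0 toward emitter).
Returning signal is lower, so f₂ = f₀ − Δf = 12674 − 138 = 12536 Hz.
Rearranging, u = v · (f₂ − f₀)/(f₂ + f₀) = 1444 × -138/25210 ≈ -7.9 m/s.
So the submarine is moving at 7.9 m/s away from the emitter.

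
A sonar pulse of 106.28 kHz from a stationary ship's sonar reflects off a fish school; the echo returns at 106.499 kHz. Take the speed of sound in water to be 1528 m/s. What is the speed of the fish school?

Double Doppler shift off a moving reflector: f₂ = f₀ · (v + u)/(v − u) (u > 0 toward emitter).
Rearranging, u = v · (f₂ − f₀)/(f₂ + f₀) = 1528 × 0.219/212.779 ≈ 1.57 m/s.
So the fish school is moving at 1.57 m/s toward the emitter.

1.57 m/s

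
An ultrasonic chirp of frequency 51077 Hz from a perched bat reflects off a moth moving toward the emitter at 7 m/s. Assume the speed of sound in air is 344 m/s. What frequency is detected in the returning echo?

The moth first receives the wave as a moving observer: f₁ = f₀ · (v + u)/v = 51077 × (344 + 7)/344 ≈ 52116 Hz.
On reflection it acts as a source moving toward the stationary detector: f₂ = f₁ · v/(v − u) = 52116 × 344/337 ≈ 53199 Hz.
Equivalently f₂ = f₀ · (v + u)/(v − u).

53199 Hz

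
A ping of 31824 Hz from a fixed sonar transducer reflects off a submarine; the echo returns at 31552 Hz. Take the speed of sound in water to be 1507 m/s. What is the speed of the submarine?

Double Doppler shift off a moving reflector: f₂ = f₀ · (v + u)/(v − u) (u > 0 toward emitter).
Rearranging, u = v · (f₂ − f₀)/(f₂ + f₀) = 1507 × -272/63376 ≈ -6.5 m/s.
So the submarine is moving at 6.5 m/s away from the emitter.

6.5 m/s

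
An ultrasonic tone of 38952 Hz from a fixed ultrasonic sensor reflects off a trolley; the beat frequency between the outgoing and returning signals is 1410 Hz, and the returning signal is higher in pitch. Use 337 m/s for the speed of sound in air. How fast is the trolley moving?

Double Doppler shift off a moving reflector: f₂ = f₀ · (v + u)/(v − u) (u > 0 toward emitter).
Returning signal is higher, so f₂ = f₀ + Δf = 38952 + 1410 = 40362 Hz.
Rearranging, u = v · (f₂ − f₀)/(f₂ + f₀) = 337 × 1410/79314 ≈ 6.0 m/s.
So the trolley is moving at 6.0 m/s toward the emitter.

6.0 m/s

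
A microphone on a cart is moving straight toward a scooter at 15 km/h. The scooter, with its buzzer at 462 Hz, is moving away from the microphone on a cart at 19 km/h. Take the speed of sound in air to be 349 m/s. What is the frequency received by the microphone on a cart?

461 Hz

19 km/h = 5.278 m/s; 15 km/h = 4.167 m/s.
With source receding and observer approaching, f' = f · (v + v_o)/(v + v_s).
f' = 462 × (349 + 4.167)/(349 + 5.278) = 462 × 353.17/354.28 ≈ 461 Hz.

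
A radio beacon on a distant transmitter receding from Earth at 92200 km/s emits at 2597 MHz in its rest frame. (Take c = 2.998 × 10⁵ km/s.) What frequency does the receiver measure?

β = v/c = 92200/299800 = 0.3075.
Relativistic Doppler for frequency: f' = f₀ · √((1 − β)/(1 + β)).
f' = 2597 × √(0.6925/1.3075) = 2597 × 0.72773 ≈ 1889.9 MHz.

1889.9 MHz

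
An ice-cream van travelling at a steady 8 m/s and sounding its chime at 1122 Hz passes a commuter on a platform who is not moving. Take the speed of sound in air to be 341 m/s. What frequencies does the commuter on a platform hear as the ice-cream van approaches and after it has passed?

1149 Hz approaching; 1096 Hz receding

Approaching: f₁ = f · v/(v − v_s) = 1122 × 341/333 ≈ 1149 Hz.
Receding: f₂ = f · v/(v + v_s) = 1122 × 341/349 ≈ 1096 Hz.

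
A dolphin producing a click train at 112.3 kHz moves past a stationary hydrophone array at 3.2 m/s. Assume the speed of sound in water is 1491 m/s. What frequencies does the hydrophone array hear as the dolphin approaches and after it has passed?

112.5 kHz approaching; 112.1 kHz receding

Approaching: f₁ = f · v/(v − v_s) = 112.3 × 1491/1487.8 ≈ 112.5 kHz.
Receding: f₂ = f · v/(v + v_s) = 112.3 × 1491/1494.2 ≈ 112.1 kHz.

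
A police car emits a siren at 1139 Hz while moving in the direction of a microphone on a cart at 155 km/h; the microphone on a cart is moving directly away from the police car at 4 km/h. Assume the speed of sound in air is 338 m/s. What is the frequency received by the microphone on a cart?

155 km/h = 43.06 m/s; 4 km/h = 1.111 m/s.
General Doppler shift: f' = f · (v − v_o)/(v − v_s).
f' = 1139 × (338 − 1.111)/(338 − 43.06) = 1139 × 336.89/294.94 ≈ 1301 Hz.

1301 Hz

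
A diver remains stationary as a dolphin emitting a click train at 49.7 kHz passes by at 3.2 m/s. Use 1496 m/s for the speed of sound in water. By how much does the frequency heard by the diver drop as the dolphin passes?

0.213 kHz

Approaching: f₁ = f · v/(v − v_s) = 49.7 × 1496/1492.8 ≈ 49.807 kHz.
Receding: f₂ = f · v/(v + v_s) = 49.7 × 1496/1499.2 ≈ 49.594 kHz.
Drop: f₁ − f₂ = 2f·v·v_s/(v² − v_s²) = 2 × 49.7 × 1496 × 3.2/(1496² − 3.2²) ≈ 0.213 kHz.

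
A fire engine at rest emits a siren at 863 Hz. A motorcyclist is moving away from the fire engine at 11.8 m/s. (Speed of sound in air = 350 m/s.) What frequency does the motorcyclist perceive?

Only the observer moves, away from the source, so f' = f · (v − v_o)/v.
f' = 863 × (350 − 11.8)/350 = 863 × 338.2/350 ≈ 834 Hz.

834 Hz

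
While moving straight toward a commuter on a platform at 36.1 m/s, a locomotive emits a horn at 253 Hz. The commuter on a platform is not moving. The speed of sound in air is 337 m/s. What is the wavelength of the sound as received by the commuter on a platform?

Moving source, stationary observer: f' = f · v/(v − v_s) since the source is approaching.
f' = 253 × 337/(337 − 36.1) ≈ 283 Hz.
λ' = v/f' = 337/283.353 ≈ 1.19 m.

1.19 m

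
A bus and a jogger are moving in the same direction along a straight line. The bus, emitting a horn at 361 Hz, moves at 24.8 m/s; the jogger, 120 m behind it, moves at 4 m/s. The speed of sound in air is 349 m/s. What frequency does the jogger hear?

341 Hz

The jogger is behind, so the bus is moving away from it while the jogger is moving toward the bus.
Both move, so f' = f · (v + v_o)/(v + v_s).
f' = 361 × (349 + 4)/(349 + 24.8) = 361 × 353/373.8 ≈ 341 Hz.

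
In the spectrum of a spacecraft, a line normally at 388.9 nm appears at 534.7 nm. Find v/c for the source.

0.308

λ'/λ₀ = 1.3749 > 1 (redshift), so the source is receding.
λ'/λ₀ = √((1 + β)/(1 − β)) for a receding source ⇒ β = (r² − 1)/(r² + 1) with r = λ'/λ₀.
β = (1.8904 − 1)/(1.8904 + 1) ≈ 0.308.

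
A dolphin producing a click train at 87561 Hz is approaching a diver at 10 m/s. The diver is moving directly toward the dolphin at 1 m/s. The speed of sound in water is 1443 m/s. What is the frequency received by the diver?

88233 Hz

General Doppler shift: f' = f · (v + v_o)/(v − v_s).
f' = 87561 × (1443 + 1)/(1443 − 10) = 87561 × 1444/1433 ≈ 88233 Hz.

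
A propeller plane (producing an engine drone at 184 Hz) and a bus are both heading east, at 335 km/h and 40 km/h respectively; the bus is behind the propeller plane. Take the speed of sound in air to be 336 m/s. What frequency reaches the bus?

335 km/h = 93.06 m/s; 40 km/h = 11.11 m/s.
The bus is behind, so the propeller plane is moving away from it while the bus is moving toward the propeller plane.
General Doppler shift: f' = f · (v + v_o)/(v + v_s).
f' = 184 × (336 + 11.11)/(336 + 93.06) = 184 × 347.11/429.06 ≈ 149 Hz.

149 Hz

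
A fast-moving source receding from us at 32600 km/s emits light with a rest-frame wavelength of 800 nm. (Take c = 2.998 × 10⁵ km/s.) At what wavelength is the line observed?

892.3 nm

β = v/c = 32600/299800 = 0.1087.
Relativistic Doppler for wavelength: λ' = λ₀ · √((1 + β)/(1 − β)).
λ' = 800 × √(1.1087/0.8913) = 800 × 1.11535 ≈ 892.3 nm.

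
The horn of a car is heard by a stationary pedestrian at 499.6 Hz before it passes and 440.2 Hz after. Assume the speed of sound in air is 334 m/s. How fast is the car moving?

f₁/f₂ = (v + v_s)/(v − v_s), so v_s = v · (f₁ − f₂)/(f₁ + f₂).
v_s = 334 × (499.6 − 440.2)/(499.6 + 440.2) = 334 × 59.4/939.8 ≈ 21.1 m/s.

21.1 m/s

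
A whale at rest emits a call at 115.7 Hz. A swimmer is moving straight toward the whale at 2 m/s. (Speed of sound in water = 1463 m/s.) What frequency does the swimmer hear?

116 Hz

Only the observer moves, toward the source, so f' = f · (v + v_o)/v.
f' = 115.7 × (1463 + 2)/1463 = 115.7 × 1465/1463 ≈ 116 Hz.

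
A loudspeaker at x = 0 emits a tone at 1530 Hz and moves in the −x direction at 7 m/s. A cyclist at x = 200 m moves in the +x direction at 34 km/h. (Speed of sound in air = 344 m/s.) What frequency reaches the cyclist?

1458 Hz

34 km/h = 9.444 m/s.
The observer lies on the +x side, so the source is heading away from the observer and the observer is heading away from the source.
With source receding and observer receding, f' = f · (v − v_o)/(v + v_s).
f' = 1530 × (344 − 9.444)/(344 + 7) = 1530 × 334.56/351 ≈ 1458 Hz.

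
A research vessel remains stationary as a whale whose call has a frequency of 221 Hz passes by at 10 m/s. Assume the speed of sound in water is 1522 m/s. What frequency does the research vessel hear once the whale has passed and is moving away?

220 Hz

Receding: f₂ = f · v/(v + v_s) = 221 × 1522/1532 ≈ 220 Hz.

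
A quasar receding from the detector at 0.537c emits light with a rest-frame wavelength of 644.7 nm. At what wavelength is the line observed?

Relativistic Doppler for wavelength: λ' = λ₀ · √((1 + β)/(1 − β)).
λ' = 644.7 × √(1.5370/0.4630) = 644.7 × 1.82199 ≈ 1174.6 nm.

1174.6 nm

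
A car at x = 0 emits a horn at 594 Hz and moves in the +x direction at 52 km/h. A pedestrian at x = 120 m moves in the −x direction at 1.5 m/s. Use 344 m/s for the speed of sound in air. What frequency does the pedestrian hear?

623 Hz

52 km/h = 14.44 m/s.
The observer lies on the +x side, so the source is heading toward the observer and the observer is heading toward the source.
General Doppler shift: f' = f · (v + v_o)/(v − v_s).
f' = 594 × (344 + 1.5)/(344 − 14.44) = 594 × 345.5/329.56 ≈ 623 Hz.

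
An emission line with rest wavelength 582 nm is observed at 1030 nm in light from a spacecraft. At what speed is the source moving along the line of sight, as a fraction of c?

0.516

λ'/λ₀ = 1.7698 > 1 (redshift), so the source is receding.
λ'/λ₀ = √((1 + β)/(1 − β)) for a receding source ⇒ β = (r² − 1)/(r² + 1) with r = λ'/λ₀.
β = (3.1320 − 1)/(3.1320 + 1) ≈ 0.516.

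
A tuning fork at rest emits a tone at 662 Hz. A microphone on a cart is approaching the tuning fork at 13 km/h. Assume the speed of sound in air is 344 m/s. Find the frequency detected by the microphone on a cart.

13 km/h = 3.611 m/s.
Moving observer, stationary source: f' = f · (v + v_o)/v.
f' = 662 × (344 + 3.611)/344 = 662 × 347.61/344 ≈ 669 Hz.

669 Hz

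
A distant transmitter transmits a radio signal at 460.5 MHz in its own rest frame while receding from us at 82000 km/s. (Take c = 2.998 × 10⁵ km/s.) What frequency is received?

β = v/c = 82000/299800 = 0.2735.
Relativistic Doppler for frequency: f' = f₀ · √((1 − β)/(1 + β)).
f' = 460.5 × √(0.7265/1.2735) = 460.5 × 0.75529 ≈ 347.8 MHz.

347.8 MHz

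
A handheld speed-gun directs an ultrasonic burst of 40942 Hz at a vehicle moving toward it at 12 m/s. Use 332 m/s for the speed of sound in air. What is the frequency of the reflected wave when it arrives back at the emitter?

The vehicle first receives the wave as a moving observer: f₁ = f₀ · (v + u)/v = 40942 × (332 + 12)/332 ≈ 42422 Hz.
The reflection then acts as a moving source: f₂ = f₁ · v/(v − u) ≈ 44013 Hz.

44013 Hz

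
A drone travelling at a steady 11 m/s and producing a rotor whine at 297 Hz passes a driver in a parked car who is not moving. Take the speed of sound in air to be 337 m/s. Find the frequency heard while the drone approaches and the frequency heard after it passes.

307 Hz approaching; 288 Hz receding

Approaching: f₁ = f · v/(v − v_s) = 297 × 337/326 ≈ 307 Hz.
Receding: f₂ = f · v/(v + v_s) = 297 × 337/348 ≈ 288 Hz.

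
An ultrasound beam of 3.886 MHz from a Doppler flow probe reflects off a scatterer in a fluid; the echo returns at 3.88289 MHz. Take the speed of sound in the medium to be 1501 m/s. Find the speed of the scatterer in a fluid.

Double Doppler shift off a moving reflector: f₂ = f₀ · (v + u)/(v − u) (u > 0 toward emitter).
Rearranging, u = v · (f₂ − f₀)/(f₂ + f₀) = 1501 × -0.00311/7.76889 ≈ -0.60 m/s.
So the scatterer in a fluid is moving at 0.60 m/s away from the emitter.

0.60 m/s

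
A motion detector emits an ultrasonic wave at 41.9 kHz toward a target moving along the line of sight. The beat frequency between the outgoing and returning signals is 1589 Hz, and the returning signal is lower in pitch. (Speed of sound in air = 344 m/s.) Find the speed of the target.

Double Doppler shift off a moving reflector: f₂ = f₀ · (v + u)/(v − u) (u > 0 toward emitter).
Returning signal is lower, so f₂ = f₀ − Δf = 41900 − 1589 = 40311 Hz.
Rearranging, u = v · (f₂ − f₀)/(f₂ + f₀) = 344 × -1589/82211 ≈ -6.6 m/s.
So the target is moving at 6.6 m/s away from the emitter.

6.6 m/s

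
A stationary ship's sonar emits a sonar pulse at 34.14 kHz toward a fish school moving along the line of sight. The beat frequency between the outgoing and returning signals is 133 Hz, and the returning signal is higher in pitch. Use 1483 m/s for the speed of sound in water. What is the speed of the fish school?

Double Doppler shift off a moving reflector: f₂ = f₀ · (v + u)/(v − u) (u > 0 toward emitter).
Returning signal is higher, so f₂ = f₀ + Δf = 34140 + 133 = 34273 Hz.
Rearranging, u = v · (f₂ − f₀)/(f₂ + f₀) = 1483 × 133/68413 ≈ 2.88 m/s.
So the fish school is moving at 2.88 m/s toward the emitter.

2.88 m/s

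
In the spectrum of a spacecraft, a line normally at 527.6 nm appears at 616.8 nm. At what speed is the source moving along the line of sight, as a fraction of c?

λ'/λ₀ = 1.1691 > 1 (redshift), so the source is receding.
λ'/λ₀ = √((1 + β)/(1 − β)) for a receding source ⇒ β = (r² − 1)/(r² + 1) with r = λ'/λ₀.
β = (1.3667 − 1)/(1.3667 + 1) ≈ 0.155.

0.155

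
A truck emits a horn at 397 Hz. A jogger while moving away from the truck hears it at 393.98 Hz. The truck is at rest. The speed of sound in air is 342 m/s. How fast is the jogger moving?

2.60 m/s

f' = f · (v − v_o)/v ⇒ v_o = v · |f'/f − 1|.
v_o = 342 × |393.98/397 − 1| = 342 × 0.007607 ≈ 2.60 m/s.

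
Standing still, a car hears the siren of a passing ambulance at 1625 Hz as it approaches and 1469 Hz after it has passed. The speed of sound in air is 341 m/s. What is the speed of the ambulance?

f₁/f₂ = (v + v_s)/(v − v_s), so v_s = v · (f₁ − f₂)/(f₁ + f₂).
v_s = 341 × (1625 − 1469)/(1625 + 1469) = 341 × 156/3094 ≈ 17.2 m/s.

17.2 m/s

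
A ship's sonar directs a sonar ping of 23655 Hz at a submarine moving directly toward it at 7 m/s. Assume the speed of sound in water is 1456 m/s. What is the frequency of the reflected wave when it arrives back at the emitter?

23884 Hz

At the submarine (a moving observer), f₁ = f₀ · (v + u)/v = 23655 × 1463/1456 ≈ 23769 Hz.
On reflection it acts as a source moving toward the stationary detector: f₂ = f₁ · v/(v − u) = 23769 × 1456/1449 ≈ 23884 Hz.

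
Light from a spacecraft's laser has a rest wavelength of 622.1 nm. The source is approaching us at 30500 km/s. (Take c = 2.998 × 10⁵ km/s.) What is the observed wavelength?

561.7 nm

β = v/c = 30500/299800 = 0.1017.
Relativistic Doppler for wavelength: λ' = λ₀ · √((1 − β)/(1 + β)).
λ' = 622.1 × √(0.8983/1.1017) = 622.1 × 0.90295 ≈ 561.7 nm.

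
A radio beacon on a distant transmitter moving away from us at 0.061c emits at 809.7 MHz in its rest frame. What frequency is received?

761.7 MHz

Relativistic Doppler for frequency: f' = f₀ · √((1 − β)/(1 + β)).
f' = 809.7 × √(0.9390/1.0610) = 809.7 × 0.94075 ≈ 761.7 MHz.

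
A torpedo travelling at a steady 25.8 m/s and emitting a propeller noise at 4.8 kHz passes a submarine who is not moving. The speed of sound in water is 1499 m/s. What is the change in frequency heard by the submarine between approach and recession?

0.165 kHz

Approaching: f₁ = f · v/(v − v_s) = 4.8 × 1499/1473.2 ≈ 4.884 kHz.
Receding: f₂ = f · v/(v + v_s) = 4.8 × 1499/1524.8 ≈ 4.719 kHz.
Drop: f₁ − f₂ = 2f·v·v_s/(v² − v_s²) = 2 × 4.8 × 1499 × 25.8/(1499² − 25.8²) ≈ 0.165 kHz.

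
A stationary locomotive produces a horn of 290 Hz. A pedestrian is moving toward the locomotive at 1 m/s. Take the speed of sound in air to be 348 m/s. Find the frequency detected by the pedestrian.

291 Hz

Moving observer, stationary source: f' = f · (v + v_o)/v.
f' = 290 × (348 + 1)/348 = 290 × 349/348 ≈ 291 Hz.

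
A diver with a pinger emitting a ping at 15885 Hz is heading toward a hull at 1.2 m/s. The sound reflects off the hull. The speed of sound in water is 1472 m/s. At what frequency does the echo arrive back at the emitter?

The hull receives the sound from a moving source: f₁ = f₀ · v/(v − v_e) = 15885 × 1472/1470.8 ≈ 15898 Hz.
On the return leg the diver with a pinger is a moving observer: f₂ = f₁ · (v + v_e)/v = 15898 × 1473.2/1472 ≈ 15911 Hz.
Equivalently f₂ = f₀ · (v + v_e)/(v − v_e).

15911 Hz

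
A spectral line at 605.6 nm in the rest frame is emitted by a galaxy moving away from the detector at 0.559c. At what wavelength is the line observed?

1138.6 nm

Relativistic Doppler for wavelength: λ' = λ₀ · √((1 + β)/(1 − β)).
λ' = 605.6 × √(1.5590/0.4410) = 605.6 × 1.88020 ≈ 1138.6 nm.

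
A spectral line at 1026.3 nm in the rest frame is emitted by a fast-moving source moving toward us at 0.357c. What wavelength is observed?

706.5 nm

Relativistic Doppler for wavelength: λ' = λ₀ · √((1 − β)/(1 + β)).
λ' = 1026.3 × √(0.6430/1.3570) = 1026.3 × 0.68836 ≈ 706.5 nm.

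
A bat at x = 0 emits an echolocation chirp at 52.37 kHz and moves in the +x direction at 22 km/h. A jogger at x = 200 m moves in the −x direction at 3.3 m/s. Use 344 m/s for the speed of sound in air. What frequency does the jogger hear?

53.8 kHz

22 km/h = 6.111 m/s.
The observer lies on the +x side, so the source is heading toward the observer and the observer is heading toward the source.
Both move, so f' = f · (v + v_o)/(v − v_s).
f' = 52.37 × (344 + 3.3)/(344 − 6.111) = 52.37 × 347.3/337.89 ≈ 53.8 kHz.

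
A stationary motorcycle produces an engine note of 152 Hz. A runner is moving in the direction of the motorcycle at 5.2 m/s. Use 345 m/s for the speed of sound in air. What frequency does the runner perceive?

Moving observer, stationary source: f' = f · (v + v_o)/v.
f' = 152 × (345 + 5.2)/345 = 152 × 350.2/345 ≈ 154 Hz.

154 Hz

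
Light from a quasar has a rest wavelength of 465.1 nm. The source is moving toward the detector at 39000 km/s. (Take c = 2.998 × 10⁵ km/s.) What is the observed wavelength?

408.1 nm

β = v/c = 39000/299800 = 0.1301.
Relativistic Doppler for wavelength: λ' = λ₀ · √((1 − β)/(1 + β)).
λ' = 465.1 × √(0.8699/1.1301) = 465.1 × 0.87737 ≈ 408.1 nm.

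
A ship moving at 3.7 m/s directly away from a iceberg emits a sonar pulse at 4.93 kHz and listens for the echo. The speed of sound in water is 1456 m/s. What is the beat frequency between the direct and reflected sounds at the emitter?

25.0 Hz

The iceberg receives the sound from a moving source: f₁ = f₀ · v/(v + v_e) = 4.93 × 1456/1459.7 ≈ 4.9175 kHz.
On the return leg the ship is a moving observer: f₂ = f₁ · (v − v_e)/v = 4.9175 × 1452.3/1456 ≈ 4.9050 kHz.
Beat against the emitted tone (with f₀ = 4930 Hz): |f₂ − f₀| = 2v_e·f₀/(v + v_e) = 2 × 3.7 × 4930/1459.7 ≈ 25.0 Hz.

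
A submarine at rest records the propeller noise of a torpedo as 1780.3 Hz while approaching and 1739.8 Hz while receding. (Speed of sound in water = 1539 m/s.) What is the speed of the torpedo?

17.7 m/s

f₁/f₂ = (v + v_s)/(v − v_s), so v_s = v · (f₁ − f₂)/(f₁ + f₂).
v_s = 1539 × (1780.3 − 1739.8)/(1780.3 + 1739.8) = 1539 × 40.5/3520.1 ≈ 17.7 m/s.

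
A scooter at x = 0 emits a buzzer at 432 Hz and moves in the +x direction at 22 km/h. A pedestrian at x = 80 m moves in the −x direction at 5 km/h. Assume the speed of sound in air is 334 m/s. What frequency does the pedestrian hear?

22 km/h = 6.111 m/s; 5 km/h = 1.389 m/s.
The observer lies on the +x side, so the source is heading toward the observer and the observer is heading toward the source.
General Doppler shift: f' = f · (v + v_o)/(v − v_s).
f' = 432 × (334 + 1.389)/(334 − 6.111) = 432 × 335.39/327.89 ≈ 442 Hz.

442 Hz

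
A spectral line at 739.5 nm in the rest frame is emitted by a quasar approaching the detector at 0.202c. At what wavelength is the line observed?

602.5 nm

Relativistic Doppler for wavelength: λ' = λ₀ · √((1 − β)/(1 + β)).
λ' = 739.5 × √(0.7980/1.2020) = 739.5 × 0.81480 ≈ 602.5 nm.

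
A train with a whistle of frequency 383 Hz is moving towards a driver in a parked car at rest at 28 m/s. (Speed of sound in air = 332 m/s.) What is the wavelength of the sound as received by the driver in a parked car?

Only the source moves, toward the listener, so f' = f · v/(v − v_s).
f' = 383 × 332/(332 − 28) ≈ 418 Hz.
λ' = v/f' = 332/418.276 ≈ 79.4 cm.

79.4 cm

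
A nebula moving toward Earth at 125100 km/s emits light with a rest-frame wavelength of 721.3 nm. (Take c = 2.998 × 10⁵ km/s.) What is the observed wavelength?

462.5 nm

β = v/c = 125100/299800 = 0.4173.
Relativistic Doppler for wavelength: λ' = λ₀ · √((1 − β)/(1 + β)).
λ' = 721.3 × √(0.5827/1.4173) = 721.3 × 0.64121 ≈ 462.5 nm.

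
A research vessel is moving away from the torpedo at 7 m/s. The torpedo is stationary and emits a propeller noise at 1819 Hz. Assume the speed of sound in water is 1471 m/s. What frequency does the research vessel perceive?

1810 Hz

Moving observer, stationary source: f' = f · (v − v_o)/v.
f' = 1819 × (1471 − 7)/1471 = 1819 × 1464/1471 ≈ 1810 Hz.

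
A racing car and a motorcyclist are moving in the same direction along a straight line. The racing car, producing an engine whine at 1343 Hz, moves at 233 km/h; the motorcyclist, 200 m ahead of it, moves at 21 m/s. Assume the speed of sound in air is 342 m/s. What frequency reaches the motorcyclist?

1555 Hz

233 km/h = 64.72 m/s.
The motorcyclist is ahead, so the racing car is moving toward it while the motorcyclist is moving away from the racing car.
Both move, so f' = f · (v − v_o)/(v − v_s).
f' = 1343 × (342 − 21)/(342 − 64.72) = 1343 × 321/277.28 ≈ 1555 Hz.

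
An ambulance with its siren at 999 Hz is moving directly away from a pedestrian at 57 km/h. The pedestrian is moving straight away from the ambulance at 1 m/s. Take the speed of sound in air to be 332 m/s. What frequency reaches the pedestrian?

57 km/h = 15.83 m/s.
General Doppler shift: f' = f · (v − v_o)/(v + v_s).
f' = 999 × (332 − 1)/(332 + 15.83) = 999 × 331/347.83 ≈ 951 Hz.

951 Hz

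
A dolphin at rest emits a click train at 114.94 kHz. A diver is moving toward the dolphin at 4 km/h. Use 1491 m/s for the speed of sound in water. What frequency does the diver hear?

115.0 kHz

4 km/h = 1.111 m/s.
Moving observer, stationary source: f' = f · (v + v_o)/v.
f' = 114.94 × (1491 + 1.111)/1491 = 114.94 × 1492.1/1491 ≈ 115.0 kHz.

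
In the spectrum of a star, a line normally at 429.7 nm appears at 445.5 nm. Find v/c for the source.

λ'/λ₀ = 1.0368 > 1 (redshift), so the source is receding.
λ'/λ₀ = √((1 + β)/(1 − β)) for a receding source ⇒ β = (r² − 1)/(r² + 1) with r = λ'/λ₀.
β = (1.0749 − 1)/(1.0749 + 1) ≈ 0.036.

0.036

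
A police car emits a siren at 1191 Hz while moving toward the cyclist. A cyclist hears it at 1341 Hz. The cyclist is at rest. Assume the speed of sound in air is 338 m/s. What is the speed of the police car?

f' = f · v/(v − v_s) ⇒ v_s = v · |1 − f/f'|.
v_s = 338 × |1 − 1191/1341| = 338 × 0.1119 ≈ 38 m/s.

38 m/s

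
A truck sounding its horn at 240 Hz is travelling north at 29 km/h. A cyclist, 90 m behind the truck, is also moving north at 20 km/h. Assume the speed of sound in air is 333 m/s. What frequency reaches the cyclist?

238 Hz

29 km/h = 8.056 m/s; 20 km/h = 5.556 m/s.
The cyclist is behind, so the truck is moving away from it while the cyclist is moving toward the truck.
General Doppler shift: f' = f · (v + v_o)/(v + v_s).
f' = 240 × (333 + 5.556)/(333 + 8.056) = 240 × 338.56/341.06 ≈ 238 Hz.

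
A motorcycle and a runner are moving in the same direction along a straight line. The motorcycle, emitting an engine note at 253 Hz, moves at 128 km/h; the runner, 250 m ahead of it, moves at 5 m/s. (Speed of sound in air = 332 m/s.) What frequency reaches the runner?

128 km/h = 35.56 m/s.
The runner is ahead, so the motorcycle is moving toward it while the runner is moving away from the motorcycle.
With source approaching and observer receding, f' = f · (v − v_o)/(v − v_s).
f' = 253 × (332 − 5)/(332 − 35.56) = 253 × 327/296.44 ≈ 279 Hz.

279 Hz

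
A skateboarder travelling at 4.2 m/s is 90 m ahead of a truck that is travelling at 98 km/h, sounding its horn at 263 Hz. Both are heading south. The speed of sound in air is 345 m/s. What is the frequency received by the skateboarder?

98 km/h = 27.22 m/s.
The skateboarder is ahead, so the truck is moving toward it while the skateboarder is moving away from the truck.
With source approaching and observer receding, f' = f · (v − v_o)/(v − v_s).
f' = 263 × (345 − 4.2)/(345 − 27.22) = 263 × 340.8/317.78 ≈ 282 Hz.

282 Hz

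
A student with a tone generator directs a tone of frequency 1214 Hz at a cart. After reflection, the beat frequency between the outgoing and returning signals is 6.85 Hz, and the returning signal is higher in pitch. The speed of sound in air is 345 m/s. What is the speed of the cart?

0.97 m/s

Double Doppler shift off a moving reflector: f₂ = f₀ · (v + u)/(v − u) (u > 0 toward emitter).
Returning signal is higher, so f₂ = f₀ + Δf = 1214 + 6.85 = 1220.85 Hz.
Rearranging, u = v · (f₂ − f₀)/(f₂ + f₀) = 345 × 6.85/2434.85 ≈ 0.97 m/s.
So the cart is moving at 0.97 m/s toward the emitter.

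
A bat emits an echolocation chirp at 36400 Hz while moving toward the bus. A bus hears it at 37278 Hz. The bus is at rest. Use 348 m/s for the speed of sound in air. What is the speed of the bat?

8.2 m/s

f' = f · v/(v − v_s) ⇒ v_s = v · |1 − f/f'|.
v_s = 348 × |1 − 36400/37278| = 348 × 0.02355 ≈ 8.2 m/s.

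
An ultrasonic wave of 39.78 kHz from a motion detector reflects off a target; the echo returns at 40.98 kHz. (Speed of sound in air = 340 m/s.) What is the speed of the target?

Double Doppler shift off a moving reflector: f₂ = f₀ · (v + u)/(v − u) (u > 0 toward emitter).
Rearranging, u = v · (f₂ − f₀)/(f₂ + f₀) = 340 × 1.20/80.76 ≈ 5.1 m/s.
So the target is moving at 5.1 m/s toward the emitter.

5.1 m/s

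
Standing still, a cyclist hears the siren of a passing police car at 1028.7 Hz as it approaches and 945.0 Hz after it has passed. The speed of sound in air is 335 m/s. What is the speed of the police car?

f₁/f₂ = (v + v_s)/(v − v_s), so v_s = v · (f₁ − f₂)/(f₁ + f₂).
v_s = 335 × (1028.7 − 945.0)/(1028.7 + 945.0) = 335 × 83.7/1973.7 ≈ 14.2 m/s.

14.2 m/s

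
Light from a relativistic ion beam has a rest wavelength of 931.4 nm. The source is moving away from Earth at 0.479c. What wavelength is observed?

Relativistic Doppler for wavelength: λ' = λ₀ · √((1 + β)/(1 − β)).
λ' = 931.4 × √(1.4790/0.5210) = 931.4 × 1.68487 ≈ 1569.3 nm.

1569.3 nm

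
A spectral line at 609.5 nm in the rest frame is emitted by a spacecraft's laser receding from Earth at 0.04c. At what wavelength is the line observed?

634.4 nm

Relativistic Doppler for wavelength: λ' = λ₀ · √((1 + β)/(1 − β)).
λ' = 609.5 × √(1.0400/0.9600) = 609.5 × 1.04083 ≈ 634.4 nm.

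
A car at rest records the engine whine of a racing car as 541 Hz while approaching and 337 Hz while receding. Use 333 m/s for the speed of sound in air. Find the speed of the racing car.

f₁/f₂ = (v + v_s)/(v − v_s), so v_s = v · (f₁ − f₂)/(f₁ + f₂).
v_s = 333 × (541 − 337)/(541 + 337) = 333 × 204/878 ≈ 77 m/s.

77 m/s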